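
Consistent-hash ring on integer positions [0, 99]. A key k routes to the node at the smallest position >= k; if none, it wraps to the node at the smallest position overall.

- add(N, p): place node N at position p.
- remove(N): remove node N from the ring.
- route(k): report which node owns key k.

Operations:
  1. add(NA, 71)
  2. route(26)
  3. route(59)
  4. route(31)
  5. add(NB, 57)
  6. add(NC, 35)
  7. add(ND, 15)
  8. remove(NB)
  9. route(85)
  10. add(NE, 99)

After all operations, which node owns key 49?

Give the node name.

Op 1: add NA@71 -> ring=[71:NA]
Op 2: route key 26: smallest pos >= 26 is 71 -> NA
Op 3: route key 59: smallest pos >= 59 is 71 -> NA
Op 4: route key 31: smallest pos >= 31 is 71 -> NA
Op 5: add NB@57 -> ring=[57:NB,71:NA]
Op 6: add NC@35 -> ring=[35:NC,57:NB,71:NA]
Op 7: add ND@15 -> ring=[15:ND,35:NC,57:NB,71:NA]
Op 8: remove NB -> ring=[15:ND,35:NC,71:NA]
Op 9: route key 85: none >= 85, wrap to smallest pos 15 -> ND
Op 10: add NE@99 -> ring=[15:ND,35:NC,71:NA,99:NE]
Final route key 49: smallest pos >= 49 is 71 -> NA

Answer: NA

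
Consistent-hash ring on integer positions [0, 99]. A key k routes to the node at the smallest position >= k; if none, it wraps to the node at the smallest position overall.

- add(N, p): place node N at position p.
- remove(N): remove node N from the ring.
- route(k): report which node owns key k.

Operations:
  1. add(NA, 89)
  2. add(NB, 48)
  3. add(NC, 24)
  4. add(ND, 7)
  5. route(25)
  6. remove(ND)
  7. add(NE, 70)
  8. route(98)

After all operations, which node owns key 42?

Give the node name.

Op 1: add NA@89 -> ring=[89:NA]
Op 2: add NB@48 -> ring=[48:NB,89:NA]
Op 3: add NC@24 -> ring=[24:NC,48:NB,89:NA]
Op 4: add ND@7 -> ring=[7:ND,24:NC,48:NB,89:NA]
Op 5: route key 25: smallest pos >= 25 is 48 -> NB
Op 6: remove ND -> ring=[24:NC,48:NB,89:NA]
Op 7: add NE@70 -> ring=[24:NC,48:NB,70:NE,89:NA]
Op 8: route key 98: none >= 98, wrap to smallest pos 24 -> NC
Final route key 42: smallest pos >= 42 is 48 -> NB

Answer: NB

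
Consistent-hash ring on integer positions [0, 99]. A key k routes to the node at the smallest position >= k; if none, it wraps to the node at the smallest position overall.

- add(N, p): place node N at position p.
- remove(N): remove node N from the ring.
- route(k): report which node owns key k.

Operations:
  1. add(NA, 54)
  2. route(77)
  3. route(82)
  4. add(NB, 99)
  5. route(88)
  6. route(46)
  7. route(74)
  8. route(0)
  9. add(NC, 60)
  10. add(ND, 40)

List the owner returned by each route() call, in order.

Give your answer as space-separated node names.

Answer: NA NA NB NA NB NA

Derivation:
Op 1: add NA@54 -> ring=[54:NA]
Op 2: route key 77: none >= 77, wrap to smallest pos 54 -> NA
Op 3: route key 82: none >= 82, wrap to smallest pos 54 -> NA
Op 4: add NB@99 -> ring=[54:NA,99:NB]
Op 5: route key 88: smallest pos >= 88 is 99 -> NB
Op 6: route key 46: smallest pos >= 46 is 54 -> NA
Op 7: route key 74: smallest pos >= 74 is 99 -> NB
Op 8: route key 0: smallest pos >= 0 is 54 -> NA
Op 9: add NC@60 -> ring=[54:NA,60:NC,99:NB]
Op 10: add ND@40 -> ring=[40:ND,54:NA,60:NC,99:NB]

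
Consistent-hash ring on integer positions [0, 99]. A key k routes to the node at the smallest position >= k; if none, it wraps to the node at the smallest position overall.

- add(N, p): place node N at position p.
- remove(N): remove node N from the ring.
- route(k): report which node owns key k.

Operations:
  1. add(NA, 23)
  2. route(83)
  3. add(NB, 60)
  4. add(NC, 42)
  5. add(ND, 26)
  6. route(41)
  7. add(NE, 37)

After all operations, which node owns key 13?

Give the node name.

Op 1: add NA@23 -> ring=[23:NA]
Op 2: route key 83: none >= 83, wrap to smallest pos 23 -> NA
Op 3: add NB@60 -> ring=[23:NA,60:NB]
Op 4: add NC@42 -> ring=[23:NA,42:NC,60:NB]
Op 5: add ND@26 -> ring=[23:NA,26:ND,42:NC,60:NB]
Op 6: route key 41: smallest pos >= 41 is 42 -> NC
Op 7: add NE@37 -> ring=[23:NA,26:ND,37:NE,42:NC,60:NB]
Final route key 13: smallest pos >= 13 is 23 -> NA

Answer: NA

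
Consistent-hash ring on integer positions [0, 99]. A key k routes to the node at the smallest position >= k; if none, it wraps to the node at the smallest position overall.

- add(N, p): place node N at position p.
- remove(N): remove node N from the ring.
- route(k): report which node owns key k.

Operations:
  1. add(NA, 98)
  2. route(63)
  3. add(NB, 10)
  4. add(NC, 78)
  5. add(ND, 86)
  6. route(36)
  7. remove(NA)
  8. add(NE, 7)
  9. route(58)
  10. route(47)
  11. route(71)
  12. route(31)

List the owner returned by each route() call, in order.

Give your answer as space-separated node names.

Answer: NA NC NC NC NC NC

Derivation:
Op 1: add NA@98 -> ring=[98:NA]
Op 2: route key 63: smallest pos >= 63 is 98 -> NA
Op 3: add NB@10 -> ring=[10:NB,98:NA]
Op 4: add NC@78 -> ring=[10:NB,78:NC,98:NA]
Op 5: add ND@86 -> ring=[10:NB,78:NC,86:ND,98:NA]
Op 6: route key 36: smallest pos >= 36 is 78 -> NC
Op 7: remove NA -> ring=[10:NB,78:NC,86:ND]
Op 8: add NE@7 -> ring=[7:NE,10:NB,78:NC,86:ND]
Op 9: route key 58: smallest pos >= 58 is 78 -> NC
Op 10: route key 47: smallest pos >= 47 is 78 -> NC
Op 11: route key 71: smallest pos >= 71 is 78 -> NC
Op 12: route key 31: smallest pos >= 31 is 78 -> NC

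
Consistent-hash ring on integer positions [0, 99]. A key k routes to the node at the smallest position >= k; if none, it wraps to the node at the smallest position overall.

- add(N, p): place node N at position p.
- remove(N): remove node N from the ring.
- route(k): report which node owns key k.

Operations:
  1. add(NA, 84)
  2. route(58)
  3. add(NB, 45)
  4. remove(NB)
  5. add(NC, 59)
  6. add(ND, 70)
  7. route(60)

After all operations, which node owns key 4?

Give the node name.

Op 1: add NA@84 -> ring=[84:NA]
Op 2: route key 58: smallest pos >= 58 is 84 -> NA
Op 3: add NB@45 -> ring=[45:NB,84:NA]
Op 4: remove NB -> ring=[84:NA]
Op 5: add NC@59 -> ring=[59:NC,84:NA]
Op 6: add ND@70 -> ring=[59:NC,70:ND,84:NA]
Op 7: route key 60: smallest pos >= 60 is 70 -> ND
Final route key 4: smallest pos >= 4 is 59 -> NC

Answer: NC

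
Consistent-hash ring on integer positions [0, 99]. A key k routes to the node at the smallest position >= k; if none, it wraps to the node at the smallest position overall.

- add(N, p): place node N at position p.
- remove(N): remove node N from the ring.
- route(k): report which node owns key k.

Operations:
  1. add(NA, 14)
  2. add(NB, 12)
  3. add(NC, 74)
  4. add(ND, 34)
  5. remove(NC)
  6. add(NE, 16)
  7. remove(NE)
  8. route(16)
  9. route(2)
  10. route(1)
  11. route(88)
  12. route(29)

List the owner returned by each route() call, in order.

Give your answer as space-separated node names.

Op 1: add NA@14 -> ring=[14:NA]
Op 2: add NB@12 -> ring=[12:NB,14:NA]
Op 3: add NC@74 -> ring=[12:NB,14:NA,74:NC]
Op 4: add ND@34 -> ring=[12:NB,14:NA,34:ND,74:NC]
Op 5: remove NC -> ring=[12:NB,14:NA,34:ND]
Op 6: add NE@16 -> ring=[12:NB,14:NA,16:NE,34:ND]
Op 7: remove NE -> ring=[12:NB,14:NA,34:ND]
Op 8: route key 16: smallest pos >= 16 is 34 -> ND
Op 9: route key 2: smallest pos >= 2 is 12 -> NB
Op 10: route key 1: smallest pos >= 1 is 12 -> NB
Op 11: route key 88: none >= 88, wrap to smallest pos 12 -> NB
Op 12: route key 29: smallest pos >= 29 is 34 -> ND

Answer: ND NB NB NB ND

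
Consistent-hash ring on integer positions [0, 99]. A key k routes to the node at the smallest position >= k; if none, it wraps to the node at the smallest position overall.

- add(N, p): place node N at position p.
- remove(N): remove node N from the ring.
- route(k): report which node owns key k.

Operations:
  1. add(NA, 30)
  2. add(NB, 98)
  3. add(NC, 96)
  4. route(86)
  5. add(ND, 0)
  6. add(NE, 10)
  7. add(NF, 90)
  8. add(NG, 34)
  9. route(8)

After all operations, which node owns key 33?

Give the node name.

Answer: NG

Derivation:
Op 1: add NA@30 -> ring=[30:NA]
Op 2: add NB@98 -> ring=[30:NA,98:NB]
Op 3: add NC@96 -> ring=[30:NA,96:NC,98:NB]
Op 4: route key 86: smallest pos >= 86 is 96 -> NC
Op 5: add ND@0 -> ring=[0:ND,30:NA,96:NC,98:NB]
Op 6: add NE@10 -> ring=[0:ND,10:NE,30:NA,96:NC,98:NB]
Op 7: add NF@90 -> ring=[0:ND,10:NE,30:NA,90:NF,96:NC,98:NB]
Op 8: add NG@34 -> ring=[0:ND,10:NE,30:NA,34:NG,90:NF,96:NC,98:NB]
Op 9: route key 8: smallest pos >= 8 is 10 -> NE
Final route key 33: smallest pos >= 33 is 34 -> NG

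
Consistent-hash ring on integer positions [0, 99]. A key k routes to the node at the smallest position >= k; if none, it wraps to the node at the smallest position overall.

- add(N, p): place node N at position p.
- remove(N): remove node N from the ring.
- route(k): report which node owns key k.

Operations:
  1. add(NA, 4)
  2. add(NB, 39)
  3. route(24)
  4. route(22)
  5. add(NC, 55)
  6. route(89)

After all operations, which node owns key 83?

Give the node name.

Answer: NA

Derivation:
Op 1: add NA@4 -> ring=[4:NA]
Op 2: add NB@39 -> ring=[4:NA,39:NB]
Op 3: route key 24: smallest pos >= 24 is 39 -> NB
Op 4: route key 22: smallest pos >= 22 is 39 -> NB
Op 5: add NC@55 -> ring=[4:NA,39:NB,55:NC]
Op 6: route key 89: none >= 89, wrap to smallest pos 4 -> NA
Final route key 83: none >= 83, wrap to smallest pos 4 -> NA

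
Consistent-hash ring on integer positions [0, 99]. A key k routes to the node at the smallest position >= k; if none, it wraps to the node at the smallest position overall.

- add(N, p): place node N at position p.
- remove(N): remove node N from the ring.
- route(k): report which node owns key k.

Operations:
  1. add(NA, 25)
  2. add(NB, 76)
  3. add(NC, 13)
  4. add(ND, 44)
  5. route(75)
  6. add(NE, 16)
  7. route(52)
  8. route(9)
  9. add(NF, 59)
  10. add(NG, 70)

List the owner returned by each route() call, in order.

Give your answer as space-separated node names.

Op 1: add NA@25 -> ring=[25:NA]
Op 2: add NB@76 -> ring=[25:NA,76:NB]
Op 3: add NC@13 -> ring=[13:NC,25:NA,76:NB]
Op 4: add ND@44 -> ring=[13:NC,25:NA,44:ND,76:NB]
Op 5: route key 75: smallest pos >= 75 is 76 -> NB
Op 6: add NE@16 -> ring=[13:NC,16:NE,25:NA,44:ND,76:NB]
Op 7: route key 52: smallest pos >= 52 is 76 -> NB
Op 8: route key 9: smallest pos >= 9 is 13 -> NC
Op 9: add NF@59 -> ring=[13:NC,16:NE,25:NA,44:ND,59:NF,76:NB]
Op 10: add NG@70 -> ring=[13:NC,16:NE,25:NA,44:ND,59:NF,70:NG,76:NB]

Answer: NB NB NC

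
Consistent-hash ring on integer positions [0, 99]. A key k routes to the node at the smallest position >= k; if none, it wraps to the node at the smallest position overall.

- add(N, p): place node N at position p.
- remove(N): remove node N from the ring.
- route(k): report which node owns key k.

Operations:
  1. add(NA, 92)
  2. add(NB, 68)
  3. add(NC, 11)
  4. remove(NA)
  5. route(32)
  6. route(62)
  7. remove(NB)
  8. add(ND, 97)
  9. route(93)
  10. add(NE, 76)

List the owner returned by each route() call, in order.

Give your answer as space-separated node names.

Op 1: add NA@92 -> ring=[92:NA]
Op 2: add NB@68 -> ring=[68:NB,92:NA]
Op 3: add NC@11 -> ring=[11:NC,68:NB,92:NA]
Op 4: remove NA -> ring=[11:NC,68:NB]
Op 5: route key 32: smallest pos >= 32 is 68 -> NB
Op 6: route key 62: smallest pos >= 62 is 68 -> NB
Op 7: remove NB -> ring=[11:NC]
Op 8: add ND@97 -> ring=[11:NC,97:ND]
Op 9: route key 93: smallest pos >= 93 is 97 -> ND
Op 10: add NE@76 -> ring=[11:NC,76:NE,97:ND]

Answer: NB NB ND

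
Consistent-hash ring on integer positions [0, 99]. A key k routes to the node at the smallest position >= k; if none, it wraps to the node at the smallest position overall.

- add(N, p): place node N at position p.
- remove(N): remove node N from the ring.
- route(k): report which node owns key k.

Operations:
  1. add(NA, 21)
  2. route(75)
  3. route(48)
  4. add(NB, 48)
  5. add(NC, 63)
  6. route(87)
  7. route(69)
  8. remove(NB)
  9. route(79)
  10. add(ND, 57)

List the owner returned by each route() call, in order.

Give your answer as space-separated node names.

Answer: NA NA NA NA NA

Derivation:
Op 1: add NA@21 -> ring=[21:NA]
Op 2: route key 75: none >= 75, wrap to smallest pos 21 -> NA
Op 3: route key 48: none >= 48, wrap to smallest pos 21 -> NA
Op 4: add NB@48 -> ring=[21:NA,48:NB]
Op 5: add NC@63 -> ring=[21:NA,48:NB,63:NC]
Op 6: route key 87: none >= 87, wrap to smallest pos 21 -> NA
Op 7: route key 69: none >= 69, wrap to smallest pos 21 -> NA
Op 8: remove NB -> ring=[21:NA,63:NC]
Op 9: route key 79: none >= 79, wrap to smallest pos 21 -> NA
Op 10: add ND@57 -> ring=[21:NA,57:ND,63:NC]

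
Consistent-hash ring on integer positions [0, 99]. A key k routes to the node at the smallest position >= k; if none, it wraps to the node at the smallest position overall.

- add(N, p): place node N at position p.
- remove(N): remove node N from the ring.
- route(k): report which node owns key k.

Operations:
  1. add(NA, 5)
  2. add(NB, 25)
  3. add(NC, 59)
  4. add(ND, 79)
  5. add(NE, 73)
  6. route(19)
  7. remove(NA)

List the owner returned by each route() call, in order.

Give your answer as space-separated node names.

Op 1: add NA@5 -> ring=[5:NA]
Op 2: add NB@25 -> ring=[5:NA,25:NB]
Op 3: add NC@59 -> ring=[5:NA,25:NB,59:NC]
Op 4: add ND@79 -> ring=[5:NA,25:NB,59:NC,79:ND]
Op 5: add NE@73 -> ring=[5:NA,25:NB,59:NC,73:NE,79:ND]
Op 6: route key 19: smallest pos >= 19 is 25 -> NB
Op 7: remove NA -> ring=[25:NB,59:NC,73:NE,79:ND]

Answer: NB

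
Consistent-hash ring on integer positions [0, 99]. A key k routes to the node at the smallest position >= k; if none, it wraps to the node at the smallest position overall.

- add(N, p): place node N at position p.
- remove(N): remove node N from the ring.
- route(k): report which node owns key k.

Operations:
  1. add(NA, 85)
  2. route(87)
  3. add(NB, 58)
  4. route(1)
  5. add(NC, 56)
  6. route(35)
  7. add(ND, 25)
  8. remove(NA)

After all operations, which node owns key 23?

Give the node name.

Answer: ND

Derivation:
Op 1: add NA@85 -> ring=[85:NA]
Op 2: route key 87: none >= 87, wrap to smallest pos 85 -> NA
Op 3: add NB@58 -> ring=[58:NB,85:NA]
Op 4: route key 1: smallest pos >= 1 is 58 -> NB
Op 5: add NC@56 -> ring=[56:NC,58:NB,85:NA]
Op 6: route key 35: smallest pos >= 35 is 56 -> NC
Op 7: add ND@25 -> ring=[25:ND,56:NC,58:NB,85:NA]
Op 8: remove NA -> ring=[25:ND,56:NC,58:NB]
Final route key 23: smallest pos >= 23 is 25 -> ND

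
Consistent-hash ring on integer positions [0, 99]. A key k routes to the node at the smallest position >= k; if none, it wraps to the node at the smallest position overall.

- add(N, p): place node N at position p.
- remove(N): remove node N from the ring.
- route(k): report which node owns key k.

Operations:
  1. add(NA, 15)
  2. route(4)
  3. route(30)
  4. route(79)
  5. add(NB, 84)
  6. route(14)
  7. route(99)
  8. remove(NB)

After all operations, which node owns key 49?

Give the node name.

Answer: NA

Derivation:
Op 1: add NA@15 -> ring=[15:NA]
Op 2: route key 4: smallest pos >= 4 is 15 -> NA
Op 3: route key 30: none >= 30, wrap to smallest pos 15 -> NA
Op 4: route key 79: none >= 79, wrap to smallest pos 15 -> NA
Op 5: add NB@84 -> ring=[15:NA,84:NB]
Op 6: route key 14: smallest pos >= 14 is 15 -> NA
Op 7: route key 99: none >= 99, wrap to smallest pos 15 -> NA
Op 8: remove NB -> ring=[15:NA]
Final route key 49: none >= 49, wrap to smallest pos 15 -> NA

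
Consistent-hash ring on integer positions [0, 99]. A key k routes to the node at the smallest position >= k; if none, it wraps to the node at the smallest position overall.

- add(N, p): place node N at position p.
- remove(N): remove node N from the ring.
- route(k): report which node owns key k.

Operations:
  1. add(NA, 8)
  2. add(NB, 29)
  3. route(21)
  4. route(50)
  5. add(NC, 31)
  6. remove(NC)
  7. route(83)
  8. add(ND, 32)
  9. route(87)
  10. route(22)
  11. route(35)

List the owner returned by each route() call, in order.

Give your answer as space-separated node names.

Answer: NB NA NA NA NB NA

Derivation:
Op 1: add NA@8 -> ring=[8:NA]
Op 2: add NB@29 -> ring=[8:NA,29:NB]
Op 3: route key 21: smallest pos >= 21 is 29 -> NB
Op 4: route key 50: none >= 50, wrap to smallest pos 8 -> NA
Op 5: add NC@31 -> ring=[8:NA,29:NB,31:NC]
Op 6: remove NC -> ring=[8:NA,29:NB]
Op 7: route key 83: none >= 83, wrap to smallest pos 8 -> NA
Op 8: add ND@32 -> ring=[8:NA,29:NB,32:ND]
Op 9: route key 87: none >= 87, wrap to smallest pos 8 -> NA
Op 10: route key 22: smallest pos >= 22 is 29 -> NB
Op 11: route key 35: none >= 35, wrap to smallest pos 8 -> NA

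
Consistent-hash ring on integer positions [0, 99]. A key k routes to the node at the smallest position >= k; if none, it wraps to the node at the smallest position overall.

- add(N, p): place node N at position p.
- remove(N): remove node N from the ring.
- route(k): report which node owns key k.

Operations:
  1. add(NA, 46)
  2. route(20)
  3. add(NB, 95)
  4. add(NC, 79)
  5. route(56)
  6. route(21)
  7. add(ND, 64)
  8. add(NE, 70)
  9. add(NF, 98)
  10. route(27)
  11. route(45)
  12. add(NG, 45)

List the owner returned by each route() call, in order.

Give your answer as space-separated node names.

Op 1: add NA@46 -> ring=[46:NA]
Op 2: route key 20: smallest pos >= 20 is 46 -> NA
Op 3: add NB@95 -> ring=[46:NA,95:NB]
Op 4: add NC@79 -> ring=[46:NA,79:NC,95:NB]
Op 5: route key 56: smallest pos >= 56 is 79 -> NC
Op 6: route key 21: smallest pos >= 21 is 46 -> NA
Op 7: add ND@64 -> ring=[46:NA,64:ND,79:NC,95:NB]
Op 8: add NE@70 -> ring=[46:NA,64:ND,70:NE,79:NC,95:NB]
Op 9: add NF@98 -> ring=[46:NA,64:ND,70:NE,79:NC,95:NB,98:NF]
Op 10: route key 27: smallest pos >= 27 is 46 -> NA
Op 11: route key 45: smallest pos >= 45 is 46 -> NA
Op 12: add NG@45 -> ring=[45:NG,46:NA,64:ND,70:NE,79:NC,95:NB,98:NF]

Answer: NA NC NA NA NA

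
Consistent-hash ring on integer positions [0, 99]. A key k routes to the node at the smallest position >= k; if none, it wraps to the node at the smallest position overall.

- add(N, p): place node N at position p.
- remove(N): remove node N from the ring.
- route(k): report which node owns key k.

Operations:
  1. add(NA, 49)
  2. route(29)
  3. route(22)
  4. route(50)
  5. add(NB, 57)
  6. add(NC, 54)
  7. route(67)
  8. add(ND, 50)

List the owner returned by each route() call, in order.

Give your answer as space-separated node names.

Answer: NA NA NA NA

Derivation:
Op 1: add NA@49 -> ring=[49:NA]
Op 2: route key 29: smallest pos >= 29 is 49 -> NA
Op 3: route key 22: smallest pos >= 22 is 49 -> NA
Op 4: route key 50: none >= 50, wrap to smallest pos 49 -> NA
Op 5: add NB@57 -> ring=[49:NA,57:NB]
Op 6: add NC@54 -> ring=[49:NA,54:NC,57:NB]
Op 7: route key 67: none >= 67, wrap to smallest pos 49 -> NA
Op 8: add ND@50 -> ring=[49:NA,50:ND,54:NC,57:NB]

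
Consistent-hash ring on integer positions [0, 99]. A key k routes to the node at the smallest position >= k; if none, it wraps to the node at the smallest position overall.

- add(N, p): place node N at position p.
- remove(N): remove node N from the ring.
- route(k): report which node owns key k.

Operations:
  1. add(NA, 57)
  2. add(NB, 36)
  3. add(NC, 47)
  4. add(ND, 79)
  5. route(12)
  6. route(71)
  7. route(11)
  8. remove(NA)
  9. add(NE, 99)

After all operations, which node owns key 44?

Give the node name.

Answer: NC

Derivation:
Op 1: add NA@57 -> ring=[57:NA]
Op 2: add NB@36 -> ring=[36:NB,57:NA]
Op 3: add NC@47 -> ring=[36:NB,47:NC,57:NA]
Op 4: add ND@79 -> ring=[36:NB,47:NC,57:NA,79:ND]
Op 5: route key 12: smallest pos >= 12 is 36 -> NB
Op 6: route key 71: smallest pos >= 71 is 79 -> ND
Op 7: route key 11: smallest pos >= 11 is 36 -> NB
Op 8: remove NA -> ring=[36:NB,47:NC,79:ND]
Op 9: add NE@99 -> ring=[36:NB,47:NC,79:ND,99:NE]
Final route key 44: smallest pos >= 44 is 47 -> NC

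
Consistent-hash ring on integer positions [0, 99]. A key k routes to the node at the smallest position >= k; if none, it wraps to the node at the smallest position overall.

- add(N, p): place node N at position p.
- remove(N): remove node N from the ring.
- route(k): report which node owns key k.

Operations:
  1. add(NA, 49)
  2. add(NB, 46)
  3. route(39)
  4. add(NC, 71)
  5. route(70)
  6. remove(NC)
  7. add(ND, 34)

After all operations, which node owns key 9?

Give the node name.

Answer: ND

Derivation:
Op 1: add NA@49 -> ring=[49:NA]
Op 2: add NB@46 -> ring=[46:NB,49:NA]
Op 3: route key 39: smallest pos >= 39 is 46 -> NB
Op 4: add NC@71 -> ring=[46:NB,49:NA,71:NC]
Op 5: route key 70: smallest pos >= 70 is 71 -> NC
Op 6: remove NC -> ring=[46:NB,49:NA]
Op 7: add ND@34 -> ring=[34:ND,46:NB,49:NA]
Final route key 9: smallest pos >= 9 is 34 -> ND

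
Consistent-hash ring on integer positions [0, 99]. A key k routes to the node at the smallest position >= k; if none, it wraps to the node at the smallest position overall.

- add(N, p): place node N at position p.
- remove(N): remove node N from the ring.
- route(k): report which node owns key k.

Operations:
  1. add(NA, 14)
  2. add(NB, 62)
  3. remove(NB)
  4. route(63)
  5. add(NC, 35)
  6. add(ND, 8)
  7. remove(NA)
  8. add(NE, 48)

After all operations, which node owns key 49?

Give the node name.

Answer: ND

Derivation:
Op 1: add NA@14 -> ring=[14:NA]
Op 2: add NB@62 -> ring=[14:NA,62:NB]
Op 3: remove NB -> ring=[14:NA]
Op 4: route key 63: none >= 63, wrap to smallest pos 14 -> NA
Op 5: add NC@35 -> ring=[14:NA,35:NC]
Op 6: add ND@8 -> ring=[8:ND,14:NA,35:NC]
Op 7: remove NA -> ring=[8:ND,35:NC]
Op 8: add NE@48 -> ring=[8:ND,35:NC,48:NE]
Final route key 49: none >= 49, wrap to smallest pos 8 -> ND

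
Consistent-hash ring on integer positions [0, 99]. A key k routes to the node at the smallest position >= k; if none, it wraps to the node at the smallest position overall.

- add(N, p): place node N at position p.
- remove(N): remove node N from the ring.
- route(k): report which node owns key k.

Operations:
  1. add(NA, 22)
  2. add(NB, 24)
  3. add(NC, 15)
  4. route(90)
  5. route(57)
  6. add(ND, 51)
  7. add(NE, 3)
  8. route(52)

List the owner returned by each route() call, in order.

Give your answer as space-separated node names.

Op 1: add NA@22 -> ring=[22:NA]
Op 2: add NB@24 -> ring=[22:NA,24:NB]
Op 3: add NC@15 -> ring=[15:NC,22:NA,24:NB]
Op 4: route key 90: none >= 90, wrap to smallest pos 15 -> NC
Op 5: route key 57: none >= 57, wrap to smallest pos 15 -> NC
Op 6: add ND@51 -> ring=[15:NC,22:NA,24:NB,51:ND]
Op 7: add NE@3 -> ring=[3:NE,15:NC,22:NA,24:NB,51:ND]
Op 8: route key 52: none >= 52, wrap to smallest pos 3 -> NE

Answer: NC NC NE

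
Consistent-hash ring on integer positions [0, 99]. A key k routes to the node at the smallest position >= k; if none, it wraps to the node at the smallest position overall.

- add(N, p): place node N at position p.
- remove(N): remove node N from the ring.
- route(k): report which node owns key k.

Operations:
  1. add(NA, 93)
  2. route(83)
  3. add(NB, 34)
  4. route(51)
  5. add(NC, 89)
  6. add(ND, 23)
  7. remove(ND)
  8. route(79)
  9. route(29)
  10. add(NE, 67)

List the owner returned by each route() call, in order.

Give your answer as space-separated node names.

Answer: NA NA NC NB

Derivation:
Op 1: add NA@93 -> ring=[93:NA]
Op 2: route key 83: smallest pos >= 83 is 93 -> NA
Op 3: add NB@34 -> ring=[34:NB,93:NA]
Op 4: route key 51: smallest pos >= 51 is 93 -> NA
Op 5: add NC@89 -> ring=[34:NB,89:NC,93:NA]
Op 6: add ND@23 -> ring=[23:ND,34:NB,89:NC,93:NA]
Op 7: remove ND -> ring=[34:NB,89:NC,93:NA]
Op 8: route key 79: smallest pos >= 79 is 89 -> NC
Op 9: route key 29: smallest pos >= 29 is 34 -> NB
Op 10: add NE@67 -> ring=[34:NB,67:NE,89:NC,93:NA]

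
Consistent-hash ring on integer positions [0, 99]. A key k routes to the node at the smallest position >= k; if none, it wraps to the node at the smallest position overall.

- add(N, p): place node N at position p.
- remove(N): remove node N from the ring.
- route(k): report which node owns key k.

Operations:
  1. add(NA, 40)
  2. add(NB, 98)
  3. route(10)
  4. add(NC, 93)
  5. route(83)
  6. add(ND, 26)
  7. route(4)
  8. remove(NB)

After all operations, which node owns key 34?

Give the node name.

Op 1: add NA@40 -> ring=[40:NA]
Op 2: add NB@98 -> ring=[40:NA,98:NB]
Op 3: route key 10: smallest pos >= 10 is 40 -> NA
Op 4: add NC@93 -> ring=[40:NA,93:NC,98:NB]
Op 5: route key 83: smallest pos >= 83 is 93 -> NC
Op 6: add ND@26 -> ring=[26:ND,40:NA,93:NC,98:NB]
Op 7: route key 4: smallest pos >= 4 is 26 -> ND
Op 8: remove NB -> ring=[26:ND,40:NA,93:NC]
Final route key 34: smallest pos >= 34 is 40 -> NA

Answer: NA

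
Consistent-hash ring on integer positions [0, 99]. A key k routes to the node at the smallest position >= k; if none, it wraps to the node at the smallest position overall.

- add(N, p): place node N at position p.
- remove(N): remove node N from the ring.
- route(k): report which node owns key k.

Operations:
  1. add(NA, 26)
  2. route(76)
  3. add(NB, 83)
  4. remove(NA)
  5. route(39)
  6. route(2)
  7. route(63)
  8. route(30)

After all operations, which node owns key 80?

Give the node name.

Answer: NB

Derivation:
Op 1: add NA@26 -> ring=[26:NA]
Op 2: route key 76: none >= 76, wrap to smallest pos 26 -> NA
Op 3: add NB@83 -> ring=[26:NA,83:NB]
Op 4: remove NA -> ring=[83:NB]
Op 5: route key 39: smallest pos >= 39 is 83 -> NB
Op 6: route key 2: smallest pos >= 2 is 83 -> NB
Op 7: route key 63: smallest pos >= 63 is 83 -> NB
Op 8: route key 30: smallest pos >= 30 is 83 -> NB
Final route key 80: smallest pos >= 80 is 83 -> NB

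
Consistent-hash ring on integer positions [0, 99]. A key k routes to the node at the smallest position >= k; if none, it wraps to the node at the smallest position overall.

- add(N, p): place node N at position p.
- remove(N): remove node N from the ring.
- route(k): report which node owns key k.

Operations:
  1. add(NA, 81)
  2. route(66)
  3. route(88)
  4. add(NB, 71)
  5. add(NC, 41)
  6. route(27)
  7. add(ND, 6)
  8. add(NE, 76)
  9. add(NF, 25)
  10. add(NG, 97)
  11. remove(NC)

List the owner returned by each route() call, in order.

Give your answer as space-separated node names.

Answer: NA NA NC

Derivation:
Op 1: add NA@81 -> ring=[81:NA]
Op 2: route key 66: smallest pos >= 66 is 81 -> NA
Op 3: route key 88: none >= 88, wrap to smallest pos 81 -> NA
Op 4: add NB@71 -> ring=[71:NB,81:NA]
Op 5: add NC@41 -> ring=[41:NC,71:NB,81:NA]
Op 6: route key 27: smallest pos >= 27 is 41 -> NC
Op 7: add ND@6 -> ring=[6:ND,41:NC,71:NB,81:NA]
Op 8: add NE@76 -> ring=[6:ND,41:NC,71:NB,76:NE,81:NA]
Op 9: add NF@25 -> ring=[6:ND,25:NF,41:NC,71:NB,76:NE,81:NA]
Op 10: add NG@97 -> ring=[6:ND,25:NF,41:NC,71:NB,76:NE,81:NA,97:NG]
Op 11: remove NC -> ring=[6:ND,25:NF,71:NB,76:NE,81:NA,97:NG]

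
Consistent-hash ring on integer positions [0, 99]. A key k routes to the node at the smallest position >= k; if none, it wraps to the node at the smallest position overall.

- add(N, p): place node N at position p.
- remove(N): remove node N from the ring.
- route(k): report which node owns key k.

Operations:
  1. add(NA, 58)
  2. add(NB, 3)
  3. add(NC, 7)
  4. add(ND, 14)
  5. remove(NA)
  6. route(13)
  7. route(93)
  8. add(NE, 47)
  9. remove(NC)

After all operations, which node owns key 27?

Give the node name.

Op 1: add NA@58 -> ring=[58:NA]
Op 2: add NB@3 -> ring=[3:NB,58:NA]
Op 3: add NC@7 -> ring=[3:NB,7:NC,58:NA]
Op 4: add ND@14 -> ring=[3:NB,7:NC,14:ND,58:NA]
Op 5: remove NA -> ring=[3:NB,7:NC,14:ND]
Op 6: route key 13: smallest pos >= 13 is 14 -> ND
Op 7: route key 93: none >= 93, wrap to smallest pos 3 -> NB
Op 8: add NE@47 -> ring=[3:NB,7:NC,14:ND,47:NE]
Op 9: remove NC -> ring=[3:NB,14:ND,47:NE]
Final route key 27: smallest pos >= 27 is 47 -> NE

Answer: NE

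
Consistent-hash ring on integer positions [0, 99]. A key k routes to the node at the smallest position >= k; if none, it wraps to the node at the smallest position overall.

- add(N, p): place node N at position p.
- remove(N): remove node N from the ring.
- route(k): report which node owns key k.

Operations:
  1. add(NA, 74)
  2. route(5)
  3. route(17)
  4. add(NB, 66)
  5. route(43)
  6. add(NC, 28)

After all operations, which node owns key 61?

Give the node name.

Answer: NB

Derivation:
Op 1: add NA@74 -> ring=[74:NA]
Op 2: route key 5: smallest pos >= 5 is 74 -> NA
Op 3: route key 17: smallest pos >= 17 is 74 -> NA
Op 4: add NB@66 -> ring=[66:NB,74:NA]
Op 5: route key 43: smallest pos >= 43 is 66 -> NB
Op 6: add NC@28 -> ring=[28:NC,66:NB,74:NA]
Final route key 61: smallest pos >= 61 is 66 -> NB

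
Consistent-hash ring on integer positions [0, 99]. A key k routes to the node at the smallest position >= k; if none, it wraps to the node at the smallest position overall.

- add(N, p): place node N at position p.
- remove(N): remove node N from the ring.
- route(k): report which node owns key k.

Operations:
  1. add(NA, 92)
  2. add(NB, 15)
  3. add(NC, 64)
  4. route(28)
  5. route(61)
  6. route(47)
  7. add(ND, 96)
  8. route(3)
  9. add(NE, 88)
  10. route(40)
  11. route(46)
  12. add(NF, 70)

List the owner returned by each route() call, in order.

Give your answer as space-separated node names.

Answer: NC NC NC NB NC NC

Derivation:
Op 1: add NA@92 -> ring=[92:NA]
Op 2: add NB@15 -> ring=[15:NB,92:NA]
Op 3: add NC@64 -> ring=[15:NB,64:NC,92:NA]
Op 4: route key 28: smallest pos >= 28 is 64 -> NC
Op 5: route key 61: smallest pos >= 61 is 64 -> NC
Op 6: route key 47: smallest pos >= 47 is 64 -> NC
Op 7: add ND@96 -> ring=[15:NB,64:NC,92:NA,96:ND]
Op 8: route key 3: smallest pos >= 3 is 15 -> NB
Op 9: add NE@88 -> ring=[15:NB,64:NC,88:NE,92:NA,96:ND]
Op 10: route key 40: smallest pos >= 40 is 64 -> NC
Op 11: route key 46: smallest pos >= 46 is 64 -> NC
Op 12: add NF@70 -> ring=[15:NB,64:NC,70:NF,88:NE,92:NA,96:ND]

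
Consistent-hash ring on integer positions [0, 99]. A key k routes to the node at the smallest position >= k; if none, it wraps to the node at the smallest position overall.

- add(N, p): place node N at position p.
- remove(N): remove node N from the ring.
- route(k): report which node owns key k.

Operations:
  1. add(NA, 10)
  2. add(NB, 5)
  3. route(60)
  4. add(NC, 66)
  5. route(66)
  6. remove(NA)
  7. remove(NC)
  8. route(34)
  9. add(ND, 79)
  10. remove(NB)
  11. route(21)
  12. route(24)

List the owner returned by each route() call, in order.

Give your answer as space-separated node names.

Answer: NB NC NB ND ND

Derivation:
Op 1: add NA@10 -> ring=[10:NA]
Op 2: add NB@5 -> ring=[5:NB,10:NA]
Op 3: route key 60: none >= 60, wrap to smallest pos 5 -> NB
Op 4: add NC@66 -> ring=[5:NB,10:NA,66:NC]
Op 5: route key 66: smallest pos >= 66 is 66 -> NC
Op 6: remove NA -> ring=[5:NB,66:NC]
Op 7: remove NC -> ring=[5:NB]
Op 8: route key 34: none >= 34, wrap to smallest pos 5 -> NB
Op 9: add ND@79 -> ring=[5:NB,79:ND]
Op 10: remove NB -> ring=[79:ND]
Op 11: route key 21: smallest pos >= 21 is 79 -> ND
Op 12: route key 24: smallest pos >= 24 is 79 -> ND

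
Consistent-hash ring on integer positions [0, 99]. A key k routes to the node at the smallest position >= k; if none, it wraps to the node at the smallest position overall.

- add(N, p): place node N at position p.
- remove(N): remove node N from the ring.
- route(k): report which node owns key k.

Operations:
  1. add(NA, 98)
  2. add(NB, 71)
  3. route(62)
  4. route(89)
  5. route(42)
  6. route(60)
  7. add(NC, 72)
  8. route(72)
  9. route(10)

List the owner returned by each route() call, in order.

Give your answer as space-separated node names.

Op 1: add NA@98 -> ring=[98:NA]
Op 2: add NB@71 -> ring=[71:NB,98:NA]
Op 3: route key 62: smallest pos >= 62 is 71 -> NB
Op 4: route key 89: smallest pos >= 89 is 98 -> NA
Op 5: route key 42: smallest pos >= 42 is 71 -> NB
Op 6: route key 60: smallest pos >= 60 is 71 -> NB
Op 7: add NC@72 -> ring=[71:NB,72:NC,98:NA]
Op 8: route key 72: smallest pos >= 72 is 72 -> NC
Op 9: route key 10: smallest pos >= 10 is 71 -> NB

Answer: NB NA NB NB NC NB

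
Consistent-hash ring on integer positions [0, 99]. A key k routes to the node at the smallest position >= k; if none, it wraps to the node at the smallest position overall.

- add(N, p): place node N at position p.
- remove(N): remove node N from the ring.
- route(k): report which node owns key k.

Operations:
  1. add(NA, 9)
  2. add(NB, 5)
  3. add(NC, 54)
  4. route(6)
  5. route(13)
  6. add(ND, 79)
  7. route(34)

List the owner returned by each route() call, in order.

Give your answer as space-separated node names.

Answer: NA NC NC

Derivation:
Op 1: add NA@9 -> ring=[9:NA]
Op 2: add NB@5 -> ring=[5:NB,9:NA]
Op 3: add NC@54 -> ring=[5:NB,9:NA,54:NC]
Op 4: route key 6: smallest pos >= 6 is 9 -> NA
Op 5: route key 13: smallest pos >= 13 is 54 -> NC
Op 6: add ND@79 -> ring=[5:NB,9:NA,54:NC,79:ND]
Op 7: route key 34: smallest pos >= 34 is 54 -> NC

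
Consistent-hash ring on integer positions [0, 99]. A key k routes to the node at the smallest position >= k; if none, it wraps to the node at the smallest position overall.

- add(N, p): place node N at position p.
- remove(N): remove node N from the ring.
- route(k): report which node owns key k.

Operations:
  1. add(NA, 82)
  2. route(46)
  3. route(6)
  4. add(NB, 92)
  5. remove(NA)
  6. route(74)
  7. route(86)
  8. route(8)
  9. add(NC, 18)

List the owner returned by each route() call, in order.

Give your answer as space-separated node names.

Op 1: add NA@82 -> ring=[82:NA]
Op 2: route key 46: smallest pos >= 46 is 82 -> NA
Op 3: route key 6: smallest pos >= 6 is 82 -> NA
Op 4: add NB@92 -> ring=[82:NA,92:NB]
Op 5: remove NA -> ring=[92:NB]
Op 6: route key 74: smallest pos >= 74 is 92 -> NB
Op 7: route key 86: smallest pos >= 86 is 92 -> NB
Op 8: route key 8: smallest pos >= 8 is 92 -> NB
Op 9: add NC@18 -> ring=[18:NC,92:NB]

Answer: NA NA NB NB NB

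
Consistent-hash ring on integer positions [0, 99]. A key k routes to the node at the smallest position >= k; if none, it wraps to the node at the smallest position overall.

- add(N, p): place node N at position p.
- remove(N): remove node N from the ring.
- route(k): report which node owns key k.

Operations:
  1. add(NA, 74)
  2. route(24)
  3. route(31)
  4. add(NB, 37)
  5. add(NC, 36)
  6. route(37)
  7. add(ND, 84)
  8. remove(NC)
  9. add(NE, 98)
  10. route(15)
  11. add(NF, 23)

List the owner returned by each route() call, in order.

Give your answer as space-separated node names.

Op 1: add NA@74 -> ring=[74:NA]
Op 2: route key 24: smallest pos >= 24 is 74 -> NA
Op 3: route key 31: smallest pos >= 31 is 74 -> NA
Op 4: add NB@37 -> ring=[37:NB,74:NA]
Op 5: add NC@36 -> ring=[36:NC,37:NB,74:NA]
Op 6: route key 37: smallest pos >= 37 is 37 -> NB
Op 7: add ND@84 -> ring=[36:NC,37:NB,74:NA,84:ND]
Op 8: remove NC -> ring=[37:NB,74:NA,84:ND]
Op 9: add NE@98 -> ring=[37:NB,74:NA,84:ND,98:NE]
Op 10: route key 15: smallest pos >= 15 is 37 -> NB
Op 11: add NF@23 -> ring=[23:NF,37:NB,74:NA,84:ND,98:NE]

Answer: NA NA NB NB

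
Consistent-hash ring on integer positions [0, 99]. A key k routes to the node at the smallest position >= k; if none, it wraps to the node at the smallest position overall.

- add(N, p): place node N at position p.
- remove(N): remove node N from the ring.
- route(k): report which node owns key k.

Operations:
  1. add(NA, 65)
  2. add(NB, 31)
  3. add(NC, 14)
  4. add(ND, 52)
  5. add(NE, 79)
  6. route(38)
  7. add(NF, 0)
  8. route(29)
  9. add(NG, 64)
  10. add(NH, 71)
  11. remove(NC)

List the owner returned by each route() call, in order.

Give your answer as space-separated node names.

Op 1: add NA@65 -> ring=[65:NA]
Op 2: add NB@31 -> ring=[31:NB,65:NA]
Op 3: add NC@14 -> ring=[14:NC,31:NB,65:NA]
Op 4: add ND@52 -> ring=[14:NC,31:NB,52:ND,65:NA]
Op 5: add NE@79 -> ring=[14:NC,31:NB,52:ND,65:NA,79:NE]
Op 6: route key 38: smallest pos >= 38 is 52 -> ND
Op 7: add NF@0 -> ring=[0:NF,14:NC,31:NB,52:ND,65:NA,79:NE]
Op 8: route key 29: smallest pos >= 29 is 31 -> NB
Op 9: add NG@64 -> ring=[0:NF,14:NC,31:NB,52:ND,64:NG,65:NA,79:NE]
Op 10: add NH@71 -> ring=[0:NF,14:NC,31:NB,52:ND,64:NG,65:NA,71:NH,79:NE]
Op 11: remove NC -> ring=[0:NF,31:NB,52:ND,64:NG,65:NA,71:NH,79:NE]

Answer: ND NB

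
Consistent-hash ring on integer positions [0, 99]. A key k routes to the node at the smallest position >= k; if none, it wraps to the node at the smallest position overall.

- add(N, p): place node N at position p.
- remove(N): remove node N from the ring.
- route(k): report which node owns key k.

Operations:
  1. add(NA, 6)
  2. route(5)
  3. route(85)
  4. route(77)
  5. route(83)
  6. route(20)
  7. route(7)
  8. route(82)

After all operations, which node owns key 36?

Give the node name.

Answer: NA

Derivation:
Op 1: add NA@6 -> ring=[6:NA]
Op 2: route key 5: smallest pos >= 5 is 6 -> NA
Op 3: route key 85: none >= 85, wrap to smallest pos 6 -> NA
Op 4: route key 77: none >= 77, wrap to smallest pos 6 -> NA
Op 5: route key 83: none >= 83, wrap to smallest pos 6 -> NA
Op 6: route key 20: none >= 20, wrap to smallest pos 6 -> NA
Op 7: route key 7: none >= 7, wrap to smallest pos 6 -> NA
Op 8: route key 82: none >= 82, wrap to smallest pos 6 -> NA
Final route key 36: none >= 36, wrap to smallest pos 6 -> NA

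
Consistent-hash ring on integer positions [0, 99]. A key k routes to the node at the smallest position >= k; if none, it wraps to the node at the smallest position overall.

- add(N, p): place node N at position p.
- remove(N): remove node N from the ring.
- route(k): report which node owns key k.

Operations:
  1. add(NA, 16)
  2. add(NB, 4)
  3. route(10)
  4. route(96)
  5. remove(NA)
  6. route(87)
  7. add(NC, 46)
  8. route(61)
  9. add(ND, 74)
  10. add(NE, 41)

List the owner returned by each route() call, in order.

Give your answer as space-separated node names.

Answer: NA NB NB NB

Derivation:
Op 1: add NA@16 -> ring=[16:NA]
Op 2: add NB@4 -> ring=[4:NB,16:NA]
Op 3: route key 10: smallest pos >= 10 is 16 -> NA
Op 4: route key 96: none >= 96, wrap to smallest pos 4 -> NB
Op 5: remove NA -> ring=[4:NB]
Op 6: route key 87: none >= 87, wrap to smallest pos 4 -> NB
Op 7: add NC@46 -> ring=[4:NB,46:NC]
Op 8: route key 61: none >= 61, wrap to smallest pos 4 -> NB
Op 9: add ND@74 -> ring=[4:NB,46:NC,74:ND]
Op 10: add NE@41 -> ring=[4:NB,41:NE,46:NC,74:ND]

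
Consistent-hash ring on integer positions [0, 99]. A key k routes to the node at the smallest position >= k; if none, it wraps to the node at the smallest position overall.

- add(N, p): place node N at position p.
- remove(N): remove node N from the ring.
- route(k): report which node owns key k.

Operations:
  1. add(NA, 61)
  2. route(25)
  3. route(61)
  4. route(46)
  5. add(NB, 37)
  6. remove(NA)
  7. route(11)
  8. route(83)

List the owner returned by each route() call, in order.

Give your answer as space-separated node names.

Op 1: add NA@61 -> ring=[61:NA]
Op 2: route key 25: smallest pos >= 25 is 61 -> NA
Op 3: route key 61: smallest pos >= 61 is 61 -> NA
Op 4: route key 46: smallest pos >= 46 is 61 -> NA
Op 5: add NB@37 -> ring=[37:NB,61:NA]
Op 6: remove NA -> ring=[37:NB]
Op 7: route key 11: smallest pos >= 11 is 37 -> NB
Op 8: route key 83: none >= 83, wrap to smallest pos 37 -> NB

Answer: NA NA NA NB NB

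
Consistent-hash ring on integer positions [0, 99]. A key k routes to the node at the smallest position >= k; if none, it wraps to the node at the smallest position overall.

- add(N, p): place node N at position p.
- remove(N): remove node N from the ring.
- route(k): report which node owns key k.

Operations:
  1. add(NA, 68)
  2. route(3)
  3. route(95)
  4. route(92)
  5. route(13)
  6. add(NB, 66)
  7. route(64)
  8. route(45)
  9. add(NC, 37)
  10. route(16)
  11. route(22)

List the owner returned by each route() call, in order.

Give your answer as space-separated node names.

Op 1: add NA@68 -> ring=[68:NA]
Op 2: route key 3: smallest pos >= 3 is 68 -> NA
Op 3: route key 95: none >= 95, wrap to smallest pos 68 -> NA
Op 4: route key 92: none >= 92, wrap to smallest pos 68 -> NA
Op 5: route key 13: smallest pos >= 13 is 68 -> NA
Op 6: add NB@66 -> ring=[66:NB,68:NA]
Op 7: route key 64: smallest pos >= 64 is 66 -> NB
Op 8: route key 45: smallest pos >= 45 is 66 -> NB
Op 9: add NC@37 -> ring=[37:NC,66:NB,68:NA]
Op 10: route key 16: smallest pos >= 16 is 37 -> NC
Op 11: route key 22: smallest pos >= 22 is 37 -> NC

Answer: NA NA NA NA NB NB NC NC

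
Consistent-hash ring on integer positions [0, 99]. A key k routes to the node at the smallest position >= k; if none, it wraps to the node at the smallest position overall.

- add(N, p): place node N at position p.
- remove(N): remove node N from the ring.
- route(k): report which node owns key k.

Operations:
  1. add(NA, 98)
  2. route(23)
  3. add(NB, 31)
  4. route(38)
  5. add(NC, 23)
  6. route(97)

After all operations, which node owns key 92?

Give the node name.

Answer: NA

Derivation:
Op 1: add NA@98 -> ring=[98:NA]
Op 2: route key 23: smallest pos >= 23 is 98 -> NA
Op 3: add NB@31 -> ring=[31:NB,98:NA]
Op 4: route key 38: smallest pos >= 38 is 98 -> NA
Op 5: add NC@23 -> ring=[23:NC,31:NB,98:NA]
Op 6: route key 97: smallest pos >= 97 is 98 -> NA
Final route key 92: smallest pos >= 92 is 98 -> NA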